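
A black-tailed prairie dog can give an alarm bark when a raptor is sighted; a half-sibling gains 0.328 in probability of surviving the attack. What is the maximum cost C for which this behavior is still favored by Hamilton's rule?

0.082

r to a half-sibling = 0.25 (half-sibs share one parent — one path of length 2: r = (1/2)^2 = 1/4).
Hamilton's rule: n·r·B > C, so the trait is favored while C < n·r·B = 1·0.25·0.328 = 0.082.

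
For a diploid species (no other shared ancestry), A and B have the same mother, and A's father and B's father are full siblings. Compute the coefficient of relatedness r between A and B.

Wright's path rule: contributions from independent ancestry routes add.
A and B are related in two ways: half-sibs through their shared mother (r = 1/4) and first cousins through their fathers (r = 1/8).
r = 1/4 + 1/8 = 0.375.

0.375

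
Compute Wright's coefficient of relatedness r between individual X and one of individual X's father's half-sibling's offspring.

Each parent–offspring link contributes a factor of 1/2, and independent paths through distinct common ancestors add.
Half first cousins share one grandparent — one path of length 4: r = (1/2)^4 = 1/16.

0.0625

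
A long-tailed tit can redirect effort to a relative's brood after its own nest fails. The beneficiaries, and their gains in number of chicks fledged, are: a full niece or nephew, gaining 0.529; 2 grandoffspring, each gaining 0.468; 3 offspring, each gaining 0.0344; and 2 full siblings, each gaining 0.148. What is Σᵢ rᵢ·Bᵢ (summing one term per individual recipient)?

r to a full niece or nephew = 0.25 (full aunt/uncle↔niece/nephew: two paths of length 3 through the shared grandparent pair: r = 2·(1/2)^3 = 1/4).
r to a grandoffspring = 0.25 (two parent–offspring links: r = (1/2)^2 = 1/4).
r to an offspring = 1/2 (one parent–offspring link: r = (1/2)^1 = 1/2).
r to a full sibling = 1/2 (full sibs share both parents — two paths of length 2: r = 2·(1/2)^2 = 1/2).
Summing one r·B term per recipient: 1·0.25·0.529 + 2·0.25·0.468 + 3·0.5·0.0344 + 2·0.5·0.148 = 0.56585.

0.56585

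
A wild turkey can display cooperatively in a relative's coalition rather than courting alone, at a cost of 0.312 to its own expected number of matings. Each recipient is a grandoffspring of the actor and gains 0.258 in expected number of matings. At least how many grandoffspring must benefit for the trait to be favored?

5

r to a grandoffspring = 1/4 (two parent–offspring links: r = (1/2)^2 = 1/4).
Hamilton's rule: n·r·B > C  ⇒  n > C/(r·B) = 0.312/(0.25·0.258) = 4.837.
The smallest integer exceeding 4.837 is 5.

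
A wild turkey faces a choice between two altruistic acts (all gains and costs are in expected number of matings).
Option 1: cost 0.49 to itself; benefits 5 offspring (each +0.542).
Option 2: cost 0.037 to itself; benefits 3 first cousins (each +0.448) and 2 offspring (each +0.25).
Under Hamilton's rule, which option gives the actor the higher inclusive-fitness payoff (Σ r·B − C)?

Option 1: r to an offspring = 0.5.
Option 1: Σ r·B − C = (5·0.5·0.542) − 0.49 = 0.865.
Option 2: r to a first cousin = 0.125.
Option 2: r to an offspring = 0.5.
Option 2: Σ r·B − C = (3·0.125·0.448 + 2·0.5·0.25) − 0.037 = 0.381.
Option 1 has the higher net inclusive-fitness payoff.

Option 1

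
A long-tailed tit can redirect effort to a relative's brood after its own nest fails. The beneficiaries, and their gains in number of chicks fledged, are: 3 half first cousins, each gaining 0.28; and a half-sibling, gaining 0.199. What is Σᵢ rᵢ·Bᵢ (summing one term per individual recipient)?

0.10225

r to a half first cousin = 1/16 (half first cousins share one grandparent — one path of length 4: r = (1/2)^4 = 1/16).
r to a half-sibling = 1/4 (half-sibs share one parent — one path of length 2: r = (1/2)^2 = 1/4).
Summing one r·B term per recipient: 3·0.0625·0.28 + 1·0.25·0.199 = 0.10225.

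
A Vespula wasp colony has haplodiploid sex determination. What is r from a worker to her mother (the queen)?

One meiotic link between diploid queen and diploid daughter: r = 1/2.

0.5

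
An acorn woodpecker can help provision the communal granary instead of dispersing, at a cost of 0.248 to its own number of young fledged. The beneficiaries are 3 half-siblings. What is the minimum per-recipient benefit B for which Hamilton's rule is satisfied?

r to a half-sibling = 1/4 (half-sibs share one parent — one path of length 2: r = (1/2)^2 = 1/4).
Hamilton's rule with n recipients of equal r: n·r·B > C, so B > C/(n·r) = 0.248/(3·0.25) = 0.3307.

0.3307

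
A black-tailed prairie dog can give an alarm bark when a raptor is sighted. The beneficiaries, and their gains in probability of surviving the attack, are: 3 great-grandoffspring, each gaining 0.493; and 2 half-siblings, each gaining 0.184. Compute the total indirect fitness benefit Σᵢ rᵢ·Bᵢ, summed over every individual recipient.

r to a great-grandoffspring = 0.125 (three parent–offspring links: r = (1/2)^3 = 1/8).
r to a half-sibling = 0.25 (half-sibs share one parent — one path of length 2: r = (1/2)^2 = 1/4).
Summing one r·B term per recipient: 3·0.125·0.493 + 2·0.25·0.184 = 0.276875.

0.276875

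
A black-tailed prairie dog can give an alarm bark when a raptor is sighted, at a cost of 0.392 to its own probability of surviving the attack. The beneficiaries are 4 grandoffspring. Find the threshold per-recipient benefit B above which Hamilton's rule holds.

r to a grandoffspring = 1/4 (two parent–offspring links: r = (1/2)^2 = 1/4).
Hamilton's rule with n recipients of equal r: n·r·B > C, so B > C/(n·r) = 0.392/(4·0.25) = 0.392.

0.392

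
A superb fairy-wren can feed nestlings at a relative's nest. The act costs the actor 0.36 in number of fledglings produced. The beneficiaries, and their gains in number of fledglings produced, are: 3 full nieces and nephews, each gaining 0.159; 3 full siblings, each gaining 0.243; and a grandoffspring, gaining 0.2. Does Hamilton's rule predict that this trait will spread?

Yes

Hamilton's rule: the trait is favored when the sum of r·B over every recipient exceeds the actor's cost C.
r to a full niece or nephew = 1/4 (full aunt/uncle↔niece/nephew: two paths of length 3 through the shared grandparent pair: r = 2·(1/2)^3 = 1/4).
r to a full sibling = 0.5 (full sibs share both parents — two paths of length 2: r = 2·(1/2)^2 = 1/2).
r to a grandoffspring = 1/4 (two parent–offspring links: r = (1/2)^2 = 1/4).
Summing one r·B term per recipient: 3·0.25·0.159 + 3·0.5·0.243 + 1·0.25·0.2 = 0.53375.
0.53375 > 0.36: the indirect benefit exceeds the cost.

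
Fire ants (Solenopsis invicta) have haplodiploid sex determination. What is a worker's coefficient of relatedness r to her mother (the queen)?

0.5

One meiotic link between diploid queen and diploid daughter: r = 1/2.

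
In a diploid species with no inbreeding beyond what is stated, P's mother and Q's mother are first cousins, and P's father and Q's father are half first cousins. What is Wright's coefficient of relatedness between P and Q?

Relatedness sums over independent paths through distinct common ancestors.
P and Q are related in two ways: second cousins through their mothers (r = 1/32) and half second cousins through their fathers (r = 1/64).
r = 1/32 + 1/64 = 3/64 = 0.046875.

0.046875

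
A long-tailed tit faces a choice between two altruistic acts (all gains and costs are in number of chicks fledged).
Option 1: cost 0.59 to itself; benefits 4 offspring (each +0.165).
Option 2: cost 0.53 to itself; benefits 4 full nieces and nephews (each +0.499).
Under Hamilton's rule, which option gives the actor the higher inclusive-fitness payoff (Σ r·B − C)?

Option 2

Option 1: r to an offspring = 0.5.
Option 1: Σ r·B − C = (4·0.5·0.165) − 0.59 = -0.26.
Option 2: r to a full niece or nephew = 0.25.
Option 2: Σ r·B − C = (4·0.25·0.499) − 0.53 = -0.031.
Option 2 has the higher net inclusive-fitness payoff.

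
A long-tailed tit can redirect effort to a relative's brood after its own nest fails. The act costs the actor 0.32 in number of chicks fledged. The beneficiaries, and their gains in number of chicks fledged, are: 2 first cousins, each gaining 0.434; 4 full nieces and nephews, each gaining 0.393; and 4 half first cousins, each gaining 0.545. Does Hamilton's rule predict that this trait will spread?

Hamilton's rule: the trait is favored when the sum of r·B over every recipient exceeds the actor's cost C.
r to a first cousin = 0.125 (first cousins share one grandparent pair — two paths of length 4: r = 2·(1/2)^4 = 1/8).
r to a full niece or nephew = 1/4 (full aunt/uncle↔niece/nephew: two paths of length 3 through the shared grandparent pair: r = 2·(1/2)^3 = 1/4).
r to a half first cousin = 0.0625 (half first cousins share one grandparent — one path of length 4: r = (1/2)^4 = 1/16).
Summing one r·B term per recipient: 2·0.125·0.434 + 4·0.25·0.393 + 4·0.0625·0.545 = 0.63775.
0.63775 > 0.32: the indirect benefit exceeds the cost.

Yes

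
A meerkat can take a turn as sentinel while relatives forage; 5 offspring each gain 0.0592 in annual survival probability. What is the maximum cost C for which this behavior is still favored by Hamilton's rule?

0.148

r to an offspring = 1/2 (one parent–offspring link: r = (1/2)^1 = 1/2).
Hamilton's rule: n·r·B > C, so the trait is favored while C < n·r·B = 5·0.5·0.0592 = 0.148.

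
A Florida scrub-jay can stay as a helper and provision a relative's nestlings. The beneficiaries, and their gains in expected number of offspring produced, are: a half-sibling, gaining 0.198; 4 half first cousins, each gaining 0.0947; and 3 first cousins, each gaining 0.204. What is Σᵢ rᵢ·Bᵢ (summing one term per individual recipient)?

r to a half-sibling = 0.25 (half-sibs share one parent — one path of length 2: r = (1/2)^2 = 1/4).
r to a half first cousin = 1/16 (half first cousins share one grandparent — one path of length 4: r = (1/2)^4 = 1/16).
r to a first cousin = 1/8 (first cousins share one grandparent pair — two paths of length 4: r = 2·(1/2)^4 = 1/8).
Summing one r·B term per recipient: 1·0.25·0.198 + 4·0.0625·0.0947 + 3·0.125·0.204 = 0.149675.

0.149675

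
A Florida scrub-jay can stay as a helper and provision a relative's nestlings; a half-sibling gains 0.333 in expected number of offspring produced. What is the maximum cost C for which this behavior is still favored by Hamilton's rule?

r to a half-sibling = 1/4 (half-sibs share one parent — one path of length 2: r = (1/2)^2 = 1/4).
Hamilton's rule: n·r·B > C, so the trait is favored while C < n·r·B = 1·0.25·0.333 = 0.08325.

0.08325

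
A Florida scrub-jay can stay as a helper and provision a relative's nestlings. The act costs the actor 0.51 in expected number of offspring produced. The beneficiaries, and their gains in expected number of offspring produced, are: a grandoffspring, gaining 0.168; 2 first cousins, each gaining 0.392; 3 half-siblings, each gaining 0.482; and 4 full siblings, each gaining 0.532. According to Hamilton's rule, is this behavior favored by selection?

Hamilton's rule: the trait is favored when the sum of r·B over every recipient exceeds the actor's cost C.
r to a grandoffspring = 0.25 (two parent–offspring links: r = (1/2)^2 = 1/4).
r to a first cousin = 0.125 (first cousins share one grandparent pair — two paths of length 4: r = 2·(1/2)^4 = 1/8).
r to a half-sibling = 1/4 (half-sibs share one parent — one path of length 2: r = (1/2)^2 = 1/4).
r to a full sibling = 1/2 (full sibs share both parents — two paths of length 2: r = 2·(1/2)^2 = 1/2).
Summing one r·B term per recipient: 1·0.25·0.168 + 2·0.125·0.392 + 3·0.25·0.482 + 4·0.5·0.532 = 1.5655.
1.5655 > 0.51: the indirect benefit exceeds the cost.

Yes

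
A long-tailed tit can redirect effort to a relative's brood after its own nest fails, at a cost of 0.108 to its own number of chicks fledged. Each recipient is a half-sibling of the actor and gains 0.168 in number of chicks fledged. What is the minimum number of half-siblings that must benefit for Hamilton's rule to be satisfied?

3

r to a half-sibling = 1/4 (half-sibs share one parent — one path of length 2: r = (1/2)^2 = 1/4).
Hamilton's rule: n·r·B > C  ⇒  n > C/(r·B) = 0.108/(0.25·0.168) = 2.571.
The smallest integer exceeding 2.571 is 3.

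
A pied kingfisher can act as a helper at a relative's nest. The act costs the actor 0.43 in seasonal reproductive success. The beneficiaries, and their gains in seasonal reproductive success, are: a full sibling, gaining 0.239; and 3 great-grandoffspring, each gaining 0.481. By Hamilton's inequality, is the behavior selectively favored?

No

Hamilton's rule: the trait is favored when the sum of r·B over every recipient exceeds the actor's cost C.
r to a full sibling = 1/2 (full sibs share both parents — two paths of length 2: r = 2·(1/2)^2 = 1/2).
r to a great-grandoffspring = 1/8 (three parent–offspring links: r = (1/2)^3 = 1/8).
Summing one r·B term per recipient: 1·0.5·0.239 + 3·0.125·0.481 = 0.299875.
0.299875 < 0.43: the indirect benefit is less than the cost.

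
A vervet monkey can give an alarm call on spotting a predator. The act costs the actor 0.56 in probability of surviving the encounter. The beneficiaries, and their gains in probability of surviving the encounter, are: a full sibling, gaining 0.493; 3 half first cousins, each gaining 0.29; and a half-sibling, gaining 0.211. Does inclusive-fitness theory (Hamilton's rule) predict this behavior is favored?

No

Hamilton's rule: the trait is favored when the sum of r·B over every recipient exceeds the actor's cost C.
r to a full sibling = 1/2 (full sibs share both parents — two paths of length 2: r = 2·(1/2)^2 = 1/2).
r to a half first cousin = 0.0625 (half first cousins share one grandparent — one path of length 4: r = (1/2)^4 = 1/16).
r to a half-sibling = 0.25 (half-sibs share one parent — one path of length 2: r = (1/2)^2 = 1/4).
Summing one r·B term per recipient: 1·0.5·0.493 + 3·0.0625·0.29 + 1·0.25·0.211 = 0.353625.
0.353625 < 0.56: the indirect benefit is less than the cost.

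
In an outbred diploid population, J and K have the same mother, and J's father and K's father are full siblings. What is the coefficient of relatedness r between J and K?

0.375

Wright's path rule: contributions from independent ancestry routes add.
J and K are related in two ways: half-sibs through their shared mother (r = 1/4) and first cousins through their fathers (r = 1/8).
r = 1/4 + 1/8 = 3/8 = 0.375.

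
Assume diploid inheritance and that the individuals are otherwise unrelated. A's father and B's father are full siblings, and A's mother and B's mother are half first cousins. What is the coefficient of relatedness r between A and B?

Independent pedigree routes through distinct common ancestors add.
A and B are related in two ways: first cousins through their fathers (r = 1/8) and half second cousins through their mothers (r = 1/64).
r = 1/8 + 1/64 = 0.140625.

0.140625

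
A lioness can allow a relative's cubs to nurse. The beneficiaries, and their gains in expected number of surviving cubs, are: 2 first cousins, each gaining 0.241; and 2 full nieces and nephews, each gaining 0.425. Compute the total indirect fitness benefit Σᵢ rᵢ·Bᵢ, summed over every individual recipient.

r to a first cousin = 1/8 (first cousins share one grandparent pair — two paths of length 4: r = 2·(1/2)^4 = 1/8).
r to a full niece or nephew = 1/4 (full aunt/uncle↔niece/nephew: two paths of length 3 through the shared grandparent pair: r = 2·(1/2)^3 = 1/4).
Summing one r·B term per recipient: 2·0.125·0.241 + 2·0.25·0.425 = 0.27275.

0.27275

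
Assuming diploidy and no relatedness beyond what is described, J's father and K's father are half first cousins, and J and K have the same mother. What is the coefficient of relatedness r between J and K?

0.265625

Relatedness sums over independent paths through distinct common ancestors.
J and K are related in two ways: half second cousins through their fathers (r = 1/64) and half-sibs through their shared mother (r = 1/4).
r = 1/64 + 1/4 = 0.265625.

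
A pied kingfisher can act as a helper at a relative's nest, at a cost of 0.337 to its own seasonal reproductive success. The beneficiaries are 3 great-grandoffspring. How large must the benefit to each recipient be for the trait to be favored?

0.8987

r to a great-grandoffspring = 1/8 (three parent–offspring links: r = (1/2)^3 = 1/8).
Hamilton's rule with n recipients of equal r: n·r·B > C, so B > C/(n·r) = 0.337/(3·0.125) = 0.8987.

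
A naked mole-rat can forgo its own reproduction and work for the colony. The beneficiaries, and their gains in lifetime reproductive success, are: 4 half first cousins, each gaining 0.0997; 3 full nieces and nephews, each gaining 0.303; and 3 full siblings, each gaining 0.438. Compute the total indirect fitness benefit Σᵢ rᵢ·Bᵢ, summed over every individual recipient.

0.909175

r to a half first cousin = 0.0625 (half first cousins share one grandparent — one path of length 4: r = (1/2)^4 = 1/16).
r to a full niece or nephew = 0.25 (full aunt/uncle↔niece/nephew: two paths of length 3 through the shared grandparent pair: r = 2·(1/2)^3 = 1/4).
r to a full sibling = 1/2 (full sibs share both parents — two paths of length 2: r = 2·(1/2)^2 = 1/2).
Summing one r·B term per recipient: 4·0.0625·0.0997 + 3·0.25·0.303 + 3·0.5·0.438 = 0.909175.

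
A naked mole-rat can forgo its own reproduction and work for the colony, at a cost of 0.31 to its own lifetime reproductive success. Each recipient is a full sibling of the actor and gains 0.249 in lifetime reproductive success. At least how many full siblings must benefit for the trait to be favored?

r to a full sibling = 1/2 (full sibs share both parents — two paths of length 2: r = 2·(1/2)^2 = 1/2).
Hamilton's rule: n·r·B > C  ⇒  n > C/(r·B) = 0.31/(0.5·0.249) = 2.49.
The smallest integer exceeding 2.49 is 3.

3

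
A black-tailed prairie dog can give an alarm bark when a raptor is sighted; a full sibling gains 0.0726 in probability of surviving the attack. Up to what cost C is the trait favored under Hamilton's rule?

0.0363

r to a full sibling = 0.5 (full sibs share both parents — two paths of length 2: r = 2·(1/2)^2 = 1/2).
Hamilton's rule: n·r·B > C, so the trait is favored while C < n·r·B = 1·0.5·0.0726 = 0.0363.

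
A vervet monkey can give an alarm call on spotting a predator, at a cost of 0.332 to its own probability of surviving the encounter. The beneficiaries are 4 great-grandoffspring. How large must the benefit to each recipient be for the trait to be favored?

r to a great-grandoffspring = 1/8 (three parent–offspring links: r = (1/2)^3 = 1/8).
Hamilton's rule with n recipients of equal r: n·r·B > C, so B > C/(n·r) = 0.332/(4·0.125) = 0.664.

0.664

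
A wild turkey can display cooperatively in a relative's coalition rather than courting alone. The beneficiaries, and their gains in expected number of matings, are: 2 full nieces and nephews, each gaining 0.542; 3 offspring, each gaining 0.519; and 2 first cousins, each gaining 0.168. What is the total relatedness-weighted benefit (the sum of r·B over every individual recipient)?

1.0915

r to a full niece or nephew = 0.25 (full aunt/uncle↔niece/nephew: two paths of length 3 through the shared grandparent pair: r = 2·(1/2)^3 = 1/4).
r to an offspring = 1/2 (one parent–offspring link: r = (1/2)^1 = 1/2).
r to a first cousin = 0.125 (first cousins share one grandparent pair — two paths of length 4: r = 2·(1/2)^4 = 1/8).
Summing one r·B term per recipient: 2·0.25·0.542 + 3·0.5·0.519 + 2·0.125·0.168 = 1.0915.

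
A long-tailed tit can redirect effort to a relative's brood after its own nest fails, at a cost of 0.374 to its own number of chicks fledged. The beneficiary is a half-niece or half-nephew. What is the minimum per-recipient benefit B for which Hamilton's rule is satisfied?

r to a half-niece or half-nephew = 1/8 (half-aunt/uncle↔niece/nephew: one path of length 3: r = (1/2)^3 = 1/8).
Hamilton's rule with n recipients of equal r: n·r·B > C, so B > C/(n·r) = 0.374/(1·0.125) = 2.992.

2.992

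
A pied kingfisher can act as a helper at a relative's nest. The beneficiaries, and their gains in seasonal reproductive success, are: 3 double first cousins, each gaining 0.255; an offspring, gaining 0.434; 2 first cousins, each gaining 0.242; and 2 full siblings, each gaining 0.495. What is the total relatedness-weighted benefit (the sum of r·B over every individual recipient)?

0.96375

r to a double first cousin = 0.25 (double first cousins share both grandparent pairs — four paths of length 4: r = 4·(1/2)^4 = 1/4).
r to an offspring = 0.5 (one parent–offspring link: r = (1/2)^1 = 1/2).
r to a first cousin = 0.125 (first cousins share one grandparent pair — two paths of length 4: r = 2·(1/2)^4 = 1/8).
r to a full sibling = 1/2 (full sibs share both parents — two paths of length 2: r = 2·(1/2)^2 = 1/2).
Summing one r·B term per recipient: 3·0.25·0.255 + 1·0.5·0.434 + 2·0.125·0.242 + 2·0.5·0.495 = 0.96375.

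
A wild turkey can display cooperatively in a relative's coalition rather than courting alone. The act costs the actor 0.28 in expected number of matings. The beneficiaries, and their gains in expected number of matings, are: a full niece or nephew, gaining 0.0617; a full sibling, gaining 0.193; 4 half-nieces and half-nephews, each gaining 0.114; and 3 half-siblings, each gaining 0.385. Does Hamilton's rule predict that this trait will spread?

Hamilton's rule: the trait is favored when the sum of r·B over every recipient exceeds the actor's cost C.
r to a full niece or nephew = 1/4 (full aunt/uncle↔niece/nephew: two paths of length 3 through the shared grandparent pair: r = 2·(1/2)^3 = 1/4).
r to a full sibling = 1/2 (full sibs share both parents — two paths of length 2: r = 2·(1/2)^2 = 1/2).
r to a half-niece or half-nephew = 1/8 (half-aunt/uncle↔niece/nephew: one path of length 3: r = (1/2)^3 = 1/8).
r to a half-sibling = 0.25 (half-sibs share one parent — one path of length 2: r = (1/2)^2 = 1/4).
Summing one r·B term per recipient: 1·0.25·0.0617 + 1·0.5·0.193 + 4·0.125·0.114 + 3·0.25·0.385 = 0.457675.
0.457675 > 0.28: the indirect benefit exceeds the cost.

Yes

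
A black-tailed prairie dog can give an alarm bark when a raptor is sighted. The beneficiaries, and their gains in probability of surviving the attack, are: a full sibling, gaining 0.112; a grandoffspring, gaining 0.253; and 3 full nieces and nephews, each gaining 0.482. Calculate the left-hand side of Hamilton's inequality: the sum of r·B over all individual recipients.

0.48075

r to a full sibling = 1/2 (full sibs share both parents — two paths of length 2: r = 2·(1/2)^2 = 1/2).
r to a grandoffspring = 1/4 (two parent–offspring links: r = (1/2)^2 = 1/4).
r to a full niece or nephew = 1/4 (full aunt/uncle↔niece/nephew: two paths of length 3 through the shared grandparent pair: r = 2·(1/2)^3 = 1/4).
Summing one r·B term per recipient: 1·0.5·0.112 + 1·0.25·0.253 + 3·0.25·0.482 = 0.48075.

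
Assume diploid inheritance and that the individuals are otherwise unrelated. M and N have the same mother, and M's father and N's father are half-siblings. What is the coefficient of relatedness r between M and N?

Wright's path rule: contributions from independent ancestry routes add.
M and N are related in two ways: half-sibs through their shared mother (r = 1/4) and half first cousins through their fathers (r = 1/16).
r = 1/4 + 1/16 = 0.3125.

0.3125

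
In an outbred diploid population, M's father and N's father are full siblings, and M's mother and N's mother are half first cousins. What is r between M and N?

0.140625

With two independent routes of shared ancestry, r is the sum of the two contributions.
M and N are related in two ways: first cousins through their fathers (r = 1/8) and half second cousins through their mothers (r = 1/64).
r = 1/8 + 1/64 = 9/64 = 0.140625.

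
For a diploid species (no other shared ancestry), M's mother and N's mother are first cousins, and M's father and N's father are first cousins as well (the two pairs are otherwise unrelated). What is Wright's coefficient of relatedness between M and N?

0.0625

Wright's path rule: contributions from independent ancestry routes add.
M and N are related in two ways: second cousins through their mothers (r = 1/32) and second cousins through their fathers (r = 1/32).
r = 1/32 + 1/32 = 0.0625.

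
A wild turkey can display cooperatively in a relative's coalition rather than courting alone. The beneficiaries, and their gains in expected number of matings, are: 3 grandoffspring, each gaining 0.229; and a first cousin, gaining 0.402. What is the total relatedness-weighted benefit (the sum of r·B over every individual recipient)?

r to a grandoffspring = 0.25 (two parent–offspring links: r = (1/2)^2 = 1/4).
r to a first cousin = 1/8 (first cousins share one grandparent pair — two paths of length 4: r = 2·(1/2)^4 = 1/8).
Summing one r·B term per recipient: 3·0.25·0.229 + 1·0.125·0.402 = 0.222.

0.222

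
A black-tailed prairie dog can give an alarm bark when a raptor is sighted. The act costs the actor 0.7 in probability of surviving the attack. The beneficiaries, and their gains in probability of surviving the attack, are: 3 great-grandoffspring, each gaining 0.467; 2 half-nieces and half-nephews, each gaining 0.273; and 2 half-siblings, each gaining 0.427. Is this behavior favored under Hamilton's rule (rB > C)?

No

Hamilton's rule: the trait is favored when the sum of r·B over every recipient exceeds the actor's cost C.
r to a great-grandoffspring = 1/8 (three parent–offspring links: r = (1/2)^3 = 1/8).
r to a half-niece or half-nephew = 1/8 (half-aunt/uncle↔niece/nephew: one path of length 3: r = (1/2)^3 = 1/8).
r to a half-sibling = 1/4 (half-sibs share one parent — one path of length 2: r = (1/2)^2 = 1/4).
Summing one r·B term per recipient: 3·0.125·0.467 + 2·0.125·0.273 + 2·0.25·0.427 = 0.456875.
0.456875 < 0.7: the indirect benefit is less than the cost.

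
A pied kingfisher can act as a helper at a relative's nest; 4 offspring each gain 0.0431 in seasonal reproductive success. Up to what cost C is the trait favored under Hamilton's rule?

r to an offspring = 1/2 (one parent–offspring link: r = (1/2)^1 = 1/2).
Hamilton's rule: n·r·B > C, so the trait is favored while C < n·r·B = 4·0.5·0.0431 = 0.0862.

0.0862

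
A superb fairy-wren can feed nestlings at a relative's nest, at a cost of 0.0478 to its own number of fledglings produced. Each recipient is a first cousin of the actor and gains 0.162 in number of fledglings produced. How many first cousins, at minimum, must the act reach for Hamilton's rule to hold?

r to a first cousin = 1/8 (first cousins share one grandparent pair — two paths of length 4: r = 2·(1/2)^4 = 1/8).
Hamilton's rule: n·r·B > C  ⇒  n > C/(r·B) = 0.0478/(0.125·0.162) = 2.36.
The smallest integer exceeding 2.36 is 3.

3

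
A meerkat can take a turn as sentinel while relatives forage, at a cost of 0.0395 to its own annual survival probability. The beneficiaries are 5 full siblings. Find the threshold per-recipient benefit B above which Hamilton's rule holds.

r to a full sibling = 1/2 (full sibs share both parents — two paths of length 2: r = 2·(1/2)^2 = 1/2).
Hamilton's rule with n recipients of equal r: n·r·B > C, so B > C/(n·r) = 0.0395/(5·0.5) = 0.0158.

0.0158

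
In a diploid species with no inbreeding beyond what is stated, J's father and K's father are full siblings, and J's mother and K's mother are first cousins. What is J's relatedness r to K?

0.15625

Relatedness sums over independent paths through distinct common ancestors.
J and K are related in two ways: first cousins through their fathers (r = 1/8) and second cousins through their mothers (r = 1/32).
r = 1/8 + 1/32 = 0.15625.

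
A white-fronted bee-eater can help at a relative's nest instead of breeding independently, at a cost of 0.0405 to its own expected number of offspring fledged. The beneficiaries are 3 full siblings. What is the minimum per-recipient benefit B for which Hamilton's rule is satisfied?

r to a full sibling = 1/2 (full sibs share both parents — two paths of length 2: r = 2·(1/2)^2 = 1/2).
Hamilton's rule with n recipients of equal r: n·r·B > C, so B > C/(n·r) = 0.0405/(3·0.5) = 0.027.

0.027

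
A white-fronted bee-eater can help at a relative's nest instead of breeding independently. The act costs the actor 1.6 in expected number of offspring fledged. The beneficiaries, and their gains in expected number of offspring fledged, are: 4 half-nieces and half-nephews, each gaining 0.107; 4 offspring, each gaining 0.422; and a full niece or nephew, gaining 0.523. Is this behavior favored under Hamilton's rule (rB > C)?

No

Hamilton's rule: the trait is favored when the sum of r·B over every recipient exceeds the actor's cost C.
r to a half-niece or half-nephew = 0.125 (half-aunt/uncle↔niece/nephew: one path of length 3: r = (1/2)^3 = 1/8).
r to an offspring = 0.5 (one parent–offspring link: r = (1/2)^1 = 1/2).
r to a full niece or nephew = 1/4 (full aunt/uncle↔niece/nephew: two paths of length 3 through the shared grandparent pair: r = 2·(1/2)^3 = 1/4).
Summing one r·B term per recipient: 4·0.125·0.107 + 4·0.5·0.422 + 1·0.25·0.523 = 1.02825.
1.02825 < 1.6: the indirect benefit is less than the cost.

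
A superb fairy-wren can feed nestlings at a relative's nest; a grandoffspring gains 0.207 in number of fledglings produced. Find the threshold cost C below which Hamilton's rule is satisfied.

0.05175

r to a grandoffspring = 0.25 (two parent–offspring links: r = (1/2)^2 = 1/4).
Hamilton's rule: n·r·B > C, so the trait is favored while C < n·r·B = 1·0.25·0.207 = 0.05175.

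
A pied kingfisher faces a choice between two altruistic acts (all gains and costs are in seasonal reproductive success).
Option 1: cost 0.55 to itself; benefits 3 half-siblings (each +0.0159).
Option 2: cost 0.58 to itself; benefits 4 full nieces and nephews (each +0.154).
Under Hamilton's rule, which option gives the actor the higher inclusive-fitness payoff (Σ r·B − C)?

Option 1: r to a half-sibling = 0.25.
Option 1: Σ r·B − C = (3·0.25·0.0159) − 0.55 = -0.538075.
Option 2: r to a full niece or nephew = 0.25.
Option 2: Σ r·B − C = (4·0.25·0.154) − 0.58 = -0.426.
Option 2 has the higher net inclusive-fitness payoff.

Option 2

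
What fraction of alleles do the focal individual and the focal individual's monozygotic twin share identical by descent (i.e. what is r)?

1

Each parent–offspring link contributes a factor of 1/2, and independent paths through distinct common ancestors add.
Monozygotic twins share every allele identical by descent: r = 1.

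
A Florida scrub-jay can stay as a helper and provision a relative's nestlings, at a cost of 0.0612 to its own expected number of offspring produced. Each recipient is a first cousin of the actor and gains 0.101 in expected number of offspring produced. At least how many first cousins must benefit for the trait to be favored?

r to a first cousin = 0.125 (first cousins share one grandparent pair — two paths of length 4: r = 2·(1/2)^4 = 1/8).
Hamilton's rule: n·r·B > C  ⇒  n > C/(r·B) = 0.0612/(0.125·0.101) = 4.848.
The smallest integer exceeding 4.848 is 5.

5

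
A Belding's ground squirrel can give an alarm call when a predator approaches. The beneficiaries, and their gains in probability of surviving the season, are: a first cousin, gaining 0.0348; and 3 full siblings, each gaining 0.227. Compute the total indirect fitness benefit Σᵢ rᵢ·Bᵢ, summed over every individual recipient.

0.34485

r to a first cousin = 1/8 (first cousins share one grandparent pair — two paths of length 4: r = 2·(1/2)^4 = 1/8).
r to a full sibling = 0.5 (full sibs share both parents — two paths of length 2: r = 2·(1/2)^2 = 1/2).
Summing one r·B term per recipient: 1·0.125·0.0348 + 3·0.5·0.227 = 0.34485.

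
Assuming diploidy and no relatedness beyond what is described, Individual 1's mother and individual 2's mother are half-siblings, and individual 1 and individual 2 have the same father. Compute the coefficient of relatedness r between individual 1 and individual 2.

0.3125

Independent pedigree routes through distinct common ancestors add.
Individual 1 and individual 2 are related in two ways: half first cousins through their mothers (r = 1/16) and half-sibs through their shared father (r = 1/4).
r = 1/16 + 1/4 = 5/16 = 0.3125.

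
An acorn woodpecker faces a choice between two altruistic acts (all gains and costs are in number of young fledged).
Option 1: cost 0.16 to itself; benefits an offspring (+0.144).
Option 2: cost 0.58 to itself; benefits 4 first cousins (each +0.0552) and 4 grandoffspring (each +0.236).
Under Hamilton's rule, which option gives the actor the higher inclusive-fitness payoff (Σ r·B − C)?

Option 1: r to an offspring = 0.5.
Option 1: Σ r·B − C = (1·0.5·0.144) − 0.16 = -0.088.
Option 2: r to a first cousin = 0.125.
Option 2: r to a grandoffspring = 0.25.
Option 2: Σ r·B − C = (4·0.125·0.0552 + 4·0.25·0.236) − 0.58 = -0.3164.
Option 1 has the higher net inclusive-fitness payoff.

Option 1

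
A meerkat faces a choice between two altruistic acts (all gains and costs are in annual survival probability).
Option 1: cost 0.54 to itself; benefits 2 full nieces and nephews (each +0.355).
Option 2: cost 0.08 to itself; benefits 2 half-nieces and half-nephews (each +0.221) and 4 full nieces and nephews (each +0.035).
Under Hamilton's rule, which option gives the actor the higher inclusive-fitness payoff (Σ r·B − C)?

Option 1: r to a full niece or nephew = 0.25.
Option 1: Σ r·B − C = (2·0.25·0.355) − 0.54 = -0.3625.
Option 2: r to a half-niece or half-nephew = 0.125.
Option 2: r to a full niece or nephew = 0.25.
Option 2: Σ r·B − C = (2·0.125·0.221 + 4·0.25·0.035) − 0.08 = 0.01025.
Option 2 has the higher net inclusive-fitness payoff.

Option 2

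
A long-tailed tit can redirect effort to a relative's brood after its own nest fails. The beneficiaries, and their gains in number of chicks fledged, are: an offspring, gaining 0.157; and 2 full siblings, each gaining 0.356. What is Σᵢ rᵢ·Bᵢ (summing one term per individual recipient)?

0.4345

r to an offspring = 0.5 (one parent–offspring link: r = (1/2)^1 = 1/2).
r to a full sibling = 1/2 (full sibs share both parents — two paths of length 2: r = 2·(1/2)^2 = 1/2).
Summing one r·B term per recipient: 1·0.5·0.157 + 2·0.5·0.356 = 0.4345.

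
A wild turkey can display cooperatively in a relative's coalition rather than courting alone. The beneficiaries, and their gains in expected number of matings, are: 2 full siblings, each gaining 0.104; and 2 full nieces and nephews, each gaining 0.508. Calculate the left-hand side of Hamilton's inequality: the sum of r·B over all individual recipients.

0.358

r to a full sibling = 1/2 (full sibs share both parents — two paths of length 2: r = 2·(1/2)^2 = 1/2).
r to a full niece or nephew = 0.25 (full aunt/uncle↔niece/nephew: two paths of length 3 through the shared grandparent pair: r = 2·(1/2)^3 = 1/4).
Summing one r·B term per recipient: 2·0.5·0.104 + 2·0.25·0.508 = 0.358.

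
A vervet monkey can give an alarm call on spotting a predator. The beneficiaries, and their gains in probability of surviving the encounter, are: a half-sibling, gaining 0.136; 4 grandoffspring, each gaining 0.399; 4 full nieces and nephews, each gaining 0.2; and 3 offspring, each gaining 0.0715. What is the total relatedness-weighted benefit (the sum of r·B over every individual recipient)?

0.74025

r to a half-sibling = 1/4 (half-sibs share one parent — one path of length 2: r = (1/2)^2 = 1/4).
r to a grandoffspring = 1/4 (two parent–offspring links: r = (1/2)^2 = 1/4).
r to a full niece or nephew = 0.25 (full aunt/uncle↔niece/nephew: two paths of length 3 through the shared grandparent pair: r = 2·(1/2)^3 = 1/4).
r to an offspring = 1/2 (one parent–offspring link: r = (1/2)^1 = 1/2).
Summing one r·B term per recipient: 1·0.25·0.136 + 4·0.25·0.399 + 4·0.25·0.2 + 3·0.5·0.0715 = 0.74025.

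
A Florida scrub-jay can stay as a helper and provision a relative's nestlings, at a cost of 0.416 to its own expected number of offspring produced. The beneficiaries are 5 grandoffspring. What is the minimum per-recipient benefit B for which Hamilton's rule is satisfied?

r to a grandoffspring = 0.25 (two parent–offspring links: r = (1/2)^2 = 1/4).
Hamilton's rule with n recipients of equal r: n·r·B > C, so B > C/(n·r) = 0.416/(5·0.25) = 0.3328.

0.3328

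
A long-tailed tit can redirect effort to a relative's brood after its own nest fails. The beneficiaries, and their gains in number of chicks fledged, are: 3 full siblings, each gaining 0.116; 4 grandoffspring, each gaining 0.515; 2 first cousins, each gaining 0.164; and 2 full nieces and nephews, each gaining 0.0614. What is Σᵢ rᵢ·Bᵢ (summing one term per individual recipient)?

0.7607

r to a full sibling = 0.5 (full sibs share both parents — two paths of length 2: r = 2·(1/2)^2 = 1/2).
r to a grandoffspring = 1/4 (two parent–offspring links: r = (1/2)^2 = 1/4).
r to a first cousin = 0.125 (first cousins share one grandparent pair — two paths of length 4: r = 2·(1/2)^4 = 1/8).
r to a full niece or nephew = 0.25 (full aunt/uncle↔niece/nephew: two paths of length 3 through the shared grandparent pair: r = 2·(1/2)^3 = 1/4).
Summing one r·B term per recipient: 3·0.5·0.116 + 4·0.25·0.515 + 2·0.125·0.164 + 2·0.25·0.0614 = 0.7607.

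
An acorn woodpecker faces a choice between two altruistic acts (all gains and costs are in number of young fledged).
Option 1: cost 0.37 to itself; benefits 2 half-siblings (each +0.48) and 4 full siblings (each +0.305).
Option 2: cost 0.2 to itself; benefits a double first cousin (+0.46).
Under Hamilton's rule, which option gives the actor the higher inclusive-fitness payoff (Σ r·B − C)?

Option 1: r to a half-sibling = 0.25.
Option 1: r to a full sibling = 0.5.
Option 1: Σ r·B − C = (2·0.25·0.48 + 4·0.5·0.305) − 0.37 = 0.48.
Option 2: r to a double first cousin = 0.25.
Option 2: Σ r·B − C = (1·0.25·0.46) − 0.2 = -0.085.
Option 1 has the higher net inclusive-fitness payoff.

Option 1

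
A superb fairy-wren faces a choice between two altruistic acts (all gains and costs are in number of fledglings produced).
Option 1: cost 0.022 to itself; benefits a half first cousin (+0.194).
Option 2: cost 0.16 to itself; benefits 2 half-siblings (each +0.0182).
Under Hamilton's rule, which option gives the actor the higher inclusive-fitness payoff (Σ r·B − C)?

Option 1: r to a half first cousin = 0.0625.
Option 1: Σ r·B − C = (1·0.0625·0.194) − 0.022 = -0.009875.
Option 2: r to a half-sibling = 0.25.
Option 2: Σ r·B − C = (2·0.25·0.0182) − 0.16 = -0.1509.
Option 1 has the higher net inclusive-fitness payoff.

Option 1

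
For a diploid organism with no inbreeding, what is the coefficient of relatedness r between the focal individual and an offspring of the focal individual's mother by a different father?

Each parent–offspring link contributes a factor of 1/2, and independent paths through distinct common ancestors add.
Half-sibs share one parent — one path of length 2: r = (1/2)^2 = 1/4.

0.25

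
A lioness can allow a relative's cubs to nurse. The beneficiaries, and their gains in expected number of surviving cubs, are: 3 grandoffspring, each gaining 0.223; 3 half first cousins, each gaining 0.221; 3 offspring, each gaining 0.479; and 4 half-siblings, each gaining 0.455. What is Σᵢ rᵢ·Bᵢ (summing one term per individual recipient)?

r to a grandoffspring = 0.25 (two parent–offspring links: r = (1/2)^2 = 1/4).
r to a half first cousin = 0.0625 (half first cousins share one grandparent — one path of length 4: r = (1/2)^4 = 1/16).
r to an offspring = 1/2 (one parent–offspring link: r = (1/2)^1 = 1/2).
r to a half-sibling = 0.25 (half-sibs share one parent — one path of length 2: r = (1/2)^2 = 1/4).
Summing one r·B term per recipient: 3·0.25·0.223 + 3·0.0625·0.221 + 3·0.5·0.479 + 4·0.25·0.455 = 1.3821875.

1.3821875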